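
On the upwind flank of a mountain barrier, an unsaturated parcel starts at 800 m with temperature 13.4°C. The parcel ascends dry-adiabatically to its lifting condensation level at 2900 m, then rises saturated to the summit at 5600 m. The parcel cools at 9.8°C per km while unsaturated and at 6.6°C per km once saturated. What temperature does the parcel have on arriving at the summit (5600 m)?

800–2900 m, dry: Δz = 2.1 km ⇒ ΔT = -20.58°C; T = -7.18°C
2900–5600 m, saturated: Δz = 2.7 km ⇒ ΔT = -17.82°C; T = -25°C

-25°C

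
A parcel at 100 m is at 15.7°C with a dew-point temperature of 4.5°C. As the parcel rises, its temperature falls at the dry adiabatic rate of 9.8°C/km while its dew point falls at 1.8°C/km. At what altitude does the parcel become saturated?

1500 m

T and T_d converge at 9.8 − 1.8 = 8°C per km
Height above start = (15.7 − 4.5) / 8 = 1.4 km
LCL altitude = 100 m + 1400 m = 1500 m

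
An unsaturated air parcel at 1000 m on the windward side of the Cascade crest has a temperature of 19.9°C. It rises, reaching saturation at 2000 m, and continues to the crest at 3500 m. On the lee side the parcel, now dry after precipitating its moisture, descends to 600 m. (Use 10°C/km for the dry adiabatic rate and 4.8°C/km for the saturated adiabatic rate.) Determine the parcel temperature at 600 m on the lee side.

From 1000 m to 2000 m (dry): cools by 10 × 1 = 10°C, giving 9.9°C.
From 2000 m to 3500 m (saturated): cools by 4.8 × 1.5 = 7.2°C, giving 2.7°C.
From 3500 m to 600 m (dry descent): warms by 10 × 2.9 = 29°C, giving 31.7°C.

31.7°C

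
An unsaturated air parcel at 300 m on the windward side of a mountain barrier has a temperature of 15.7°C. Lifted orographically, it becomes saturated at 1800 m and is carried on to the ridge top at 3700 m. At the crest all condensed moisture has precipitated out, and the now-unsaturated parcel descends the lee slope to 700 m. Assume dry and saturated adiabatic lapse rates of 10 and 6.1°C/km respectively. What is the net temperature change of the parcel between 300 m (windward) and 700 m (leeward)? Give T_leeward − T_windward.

From 300 m to 1800 m (dry): cools by 10 × 1.5 = 15°C, giving 0.7°C.
From 1800 m to 3700 m (saturated): cools by 6.1 × 1.9 = 11.59°C, giving -10.89°C.
From 3700 m to 700 m (dry descent): warms by 10 × 3 = 30°C, giving 19.11°C.
Net change vs windward start: 19.11 − 15.7 = +3.41°C

+3.41°C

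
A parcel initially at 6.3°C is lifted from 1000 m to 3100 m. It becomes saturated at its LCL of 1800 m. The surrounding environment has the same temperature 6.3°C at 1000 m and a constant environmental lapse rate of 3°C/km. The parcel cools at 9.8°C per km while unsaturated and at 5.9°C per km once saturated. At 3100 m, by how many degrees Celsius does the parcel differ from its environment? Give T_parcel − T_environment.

Parcel:
  1000 → 1800 m (dry, 9.8°C/km): ΔT = -9.8 × 0.8 = -7.84°C → T = -1.54°C
  1800 → 3100 m (saturated, 5.9°C/km): ΔT = -5.9 × 1.3 = -7.67°C → T = -9.21°C
Environment:
  1000 → 3100 m (environment, 3°C/km): ΔT = -3 × 2.1 = -6.3°C → T = 0°C
T_parcel − T_env = -9.21 − 0 = -9.21°C

-9.21°C (parcel cooler than environment)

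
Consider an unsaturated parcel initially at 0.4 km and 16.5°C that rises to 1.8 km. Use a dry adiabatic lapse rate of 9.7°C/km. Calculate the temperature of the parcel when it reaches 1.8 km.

2.92°C

400 → 1800 m (dry adiabatic, 9.7°C/km): ΔT = -9.7 × 1.4 = -13.58°C → T = 2.92°C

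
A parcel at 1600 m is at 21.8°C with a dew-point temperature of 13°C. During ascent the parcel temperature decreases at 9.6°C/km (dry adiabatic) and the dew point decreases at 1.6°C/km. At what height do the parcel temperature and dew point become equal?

T and T_d converge at 9.6 − 1.6 = 8°C per km
Height above start = (21.8 − 13) / 8 = 1.1 km
LCL altitude = 1600 m + 1100 m = 2700 m

2700 m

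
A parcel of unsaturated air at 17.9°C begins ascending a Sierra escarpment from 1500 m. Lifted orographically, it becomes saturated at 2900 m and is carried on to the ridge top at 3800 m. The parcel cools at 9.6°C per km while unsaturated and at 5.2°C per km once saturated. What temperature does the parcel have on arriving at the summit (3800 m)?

-0.22°C

1500 → 2900 m (dry, 9.6°C/km): ΔT = -9.6 × 1.4 = -13.44°C → T = 4.46°C
2900 → 3800 m (saturated, 5.2°C/km): ΔT = -5.2 × 0.9 = -4.68°C → T = -0.22°C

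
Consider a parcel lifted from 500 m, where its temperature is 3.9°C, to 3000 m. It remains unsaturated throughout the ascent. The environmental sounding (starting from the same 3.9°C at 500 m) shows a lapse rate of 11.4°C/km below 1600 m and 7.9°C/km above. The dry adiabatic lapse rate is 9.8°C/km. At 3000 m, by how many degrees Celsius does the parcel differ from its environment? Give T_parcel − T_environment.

-0.9°C (parcel cooler than environment)

Parcel:
  From 500 m to 3000 m (dry): cools by 9.8 × 2.5 = 24.5°C, giving -20.6°C.
Environment:
  From 500 m to 1600 m (environment, lower layer): cools by 11.4 × 1.1 = 12.54°C, giving -8.64°C.
  From 1600 m to 3000 m (environment, upper layer): cools by 7.9 × 1.4 = 11.06°C, giving -19.7°C.
T_parcel − T_env = -20.6 − (-19.7) = -0.9°C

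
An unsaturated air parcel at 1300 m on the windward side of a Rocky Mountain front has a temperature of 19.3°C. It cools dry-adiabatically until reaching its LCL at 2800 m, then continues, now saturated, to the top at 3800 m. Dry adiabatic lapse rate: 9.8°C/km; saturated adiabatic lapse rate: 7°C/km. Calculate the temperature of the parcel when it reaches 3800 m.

Dry to 2800 m: -9.8 × 1.5 km = -14.7°C, so T = 4.6°C.
Saturated to 3800 m: -7 × 1 km = -7°C, so T = -2.4°C.

-2.4°C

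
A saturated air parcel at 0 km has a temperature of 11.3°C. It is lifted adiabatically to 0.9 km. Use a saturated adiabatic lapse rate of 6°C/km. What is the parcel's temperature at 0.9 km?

5.9°C

0–900 m, saturated adiabatic: Δz = 0.9 km ⇒ ΔT = -5.4°C; T = 5.9°C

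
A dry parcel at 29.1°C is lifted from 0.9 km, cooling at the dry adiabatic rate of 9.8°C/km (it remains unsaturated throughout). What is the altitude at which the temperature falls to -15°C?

5.4 km

Height above start = (29.1 − (-15)) / 9.8 = 4.5 km
Altitude = 900 m + 4500 m = 5400 m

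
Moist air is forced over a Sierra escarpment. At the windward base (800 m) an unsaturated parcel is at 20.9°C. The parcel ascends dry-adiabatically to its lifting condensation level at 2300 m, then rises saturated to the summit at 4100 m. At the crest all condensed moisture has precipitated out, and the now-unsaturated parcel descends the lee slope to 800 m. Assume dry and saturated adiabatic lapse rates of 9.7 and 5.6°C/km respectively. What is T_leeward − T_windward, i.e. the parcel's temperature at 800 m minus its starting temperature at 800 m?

+7.38°C

Dry to 2300 m: -9.7 × 1.5 km = -14.55°C, so T = 6.35°C.
Saturated to 4100 m: -5.6 × 1.8 km = -10.08°C, so T = -3.73°C.
Dry descent to 800 m: +9.7 × 3.3 km = +32.01°C, so T = 28.28°C.
Net change vs windward start: 28.28 − 20.9 = +7.38°C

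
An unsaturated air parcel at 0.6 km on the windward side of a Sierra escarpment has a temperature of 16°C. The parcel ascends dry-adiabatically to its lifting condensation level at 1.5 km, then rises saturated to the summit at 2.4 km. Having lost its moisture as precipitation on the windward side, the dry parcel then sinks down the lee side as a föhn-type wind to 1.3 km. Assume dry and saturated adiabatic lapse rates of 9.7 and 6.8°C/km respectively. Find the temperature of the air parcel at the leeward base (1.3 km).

11.82°C

600 → 1500 m (dry, 9.7°C/km): ΔT = -9.7 × 0.9 = -8.73°C → T = 7.27°C
1500 → 2400 m (saturated, 6.8°C/km): ΔT = -6.8 × 0.9 = -6.12°C → T = 1.15°C
2400 → 1300 m (dry descent, 9.7°C/km): ΔT = +9.7 × 1.1 = +10.67°C → T = 11.82°C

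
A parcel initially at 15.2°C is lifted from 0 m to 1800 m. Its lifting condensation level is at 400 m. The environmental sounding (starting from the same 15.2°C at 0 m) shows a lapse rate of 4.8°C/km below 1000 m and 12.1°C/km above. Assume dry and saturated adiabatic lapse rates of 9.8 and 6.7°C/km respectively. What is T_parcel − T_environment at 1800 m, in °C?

Parcel:
  From 0 m to 400 m (dry): cools by 9.8 × 0.4 = 3.92°C, giving 11.28°C.
  From 400 m to 1800 m (saturated): cools by 6.7 × 1.4 = 9.38°C, giving 1.9°C.
Environment:
  From 0 m to 1000 m (environment, lower layer): cools by 4.8 × 1 = 4.8°C, giving 10.4°C.
  From 1000 m to 1800 m (environment, upper layer): cools by 12.1 × 0.8 = 9.68°C, giving 0.72°C.
T_parcel − T_env = 1.9 − 0.72 = +1.18°C

+1.18°C (parcel warmer than environment)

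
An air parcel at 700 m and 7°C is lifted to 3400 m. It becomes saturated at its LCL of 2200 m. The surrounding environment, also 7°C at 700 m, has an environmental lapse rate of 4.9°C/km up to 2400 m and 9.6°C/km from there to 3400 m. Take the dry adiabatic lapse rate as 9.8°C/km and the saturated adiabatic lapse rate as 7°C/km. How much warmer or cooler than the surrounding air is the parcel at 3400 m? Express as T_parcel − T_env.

Parcel:
  700–2200 m, dry: Δz = 1.5 km ⇒ ΔT = -14.7°C; T = -7.7°C
  2200–3400 m, saturated: Δz = 1.2 km ⇒ ΔT = -8.4°C; T = -16.1°C
Environment:
  700–2400 m, environment, lower layer: Δz = 1.7 km ⇒ ΔT = -8.33°C; T = -1.33°C
  2400–3400 m, environment, upper layer: Δz = 1 km ⇒ ΔT = -9.6°C; T = -10.93°C
T_parcel − T_env = -16.1 − (-10.93) = -5.17°C

-5.17°C (parcel cooler than environment)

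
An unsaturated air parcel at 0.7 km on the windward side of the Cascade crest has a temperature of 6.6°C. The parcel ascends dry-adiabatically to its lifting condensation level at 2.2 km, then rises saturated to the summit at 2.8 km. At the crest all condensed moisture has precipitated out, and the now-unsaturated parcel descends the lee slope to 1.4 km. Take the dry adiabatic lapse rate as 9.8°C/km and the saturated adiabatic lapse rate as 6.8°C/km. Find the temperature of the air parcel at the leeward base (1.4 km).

1.54°C

700–2200 m, dry: Δz = 1.5 km ⇒ ΔT = -14.7°C; T = -8.1°C
2200–2800 m, saturated: Δz = 0.6 km ⇒ ΔT = -4.08°C; T = -12.18°C
2800–1400 m, dry descent: Δz = 1.4 km ⇒ ΔT = +13.72°C; T = 1.54°C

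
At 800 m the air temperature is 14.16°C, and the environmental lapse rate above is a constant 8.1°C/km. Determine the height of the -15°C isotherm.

4400 m

Height above start = (14.16 − (-15)) / 8.1 = 3.6 km
Altitude = 800 m + 3600 m = 4400 m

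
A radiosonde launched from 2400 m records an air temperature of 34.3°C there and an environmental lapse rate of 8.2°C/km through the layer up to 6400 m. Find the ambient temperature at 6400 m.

From 2400 m to 6400 m (environmental): cools by 8.2 × 4 = 32.8°C, giving 1.5°C.

1.5°C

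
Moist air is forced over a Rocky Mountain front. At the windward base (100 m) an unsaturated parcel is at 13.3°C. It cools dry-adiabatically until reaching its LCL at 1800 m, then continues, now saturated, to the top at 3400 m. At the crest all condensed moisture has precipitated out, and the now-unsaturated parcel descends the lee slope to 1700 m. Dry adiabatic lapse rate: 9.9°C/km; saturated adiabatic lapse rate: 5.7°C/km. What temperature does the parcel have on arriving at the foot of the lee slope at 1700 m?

4.18°C

100 → 1800 m (dry, 9.9°C/km): ΔT = -9.9 × 1.7 = -16.83°C → T = -3.53°C
1800 → 3400 m (saturated, 5.7°C/km): ΔT = -5.7 × 1.6 = -9.12°C → T = -12.65°C
3400 → 1700 m (dry descent, 9.9°C/km): ΔT = +9.9 × 1.7 = +16.83°C → T = 4.18°C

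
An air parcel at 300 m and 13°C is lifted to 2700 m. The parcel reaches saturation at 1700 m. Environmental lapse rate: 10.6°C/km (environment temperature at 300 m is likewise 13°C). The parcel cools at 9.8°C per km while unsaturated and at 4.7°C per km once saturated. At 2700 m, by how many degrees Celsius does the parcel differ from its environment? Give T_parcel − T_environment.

Parcel:
  From 300 m to 1700 m (dry): cools by 9.8 × 1.4 = 13.72°C, giving -0.72°C.
  From 1700 m to 2700 m (saturated): cools by 4.7 × 1 = 4.7°C, giving -5.42°C.
Environment:
  From 300 m to 2700 m (environment): cools by 10.6 × 2.4 = 25.44°C, giving -12.44°C.
T_parcel − T_env = -5.42 − (-12.44) = +7.02°C

+7.02°C (parcel warmer than environment)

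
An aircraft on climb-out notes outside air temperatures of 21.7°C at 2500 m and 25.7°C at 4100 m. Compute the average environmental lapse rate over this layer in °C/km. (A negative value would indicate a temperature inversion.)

-2.5°C/km

Γ = −ΔT/Δz = (21.7 − 25.7) / (4100 − 2500) m
  = -4°C / 1.6 km = -2.5°C/km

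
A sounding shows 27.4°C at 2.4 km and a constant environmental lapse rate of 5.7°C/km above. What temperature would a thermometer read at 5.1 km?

Environmental to 5100 m: -5.7 × 2.7 km = -15.39°C, so T = 12.01°C.

12.01°C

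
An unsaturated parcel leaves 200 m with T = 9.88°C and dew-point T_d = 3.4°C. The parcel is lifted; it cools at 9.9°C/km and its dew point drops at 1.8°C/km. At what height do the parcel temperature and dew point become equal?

T and T_d converge at 9.9 − 1.8 = 8.1°C per km
Height above start = (9.88 − 3.4) / 8.1 = 0.8 km
LCL altitude = 200 m + 800 m = 1000 m

1000 m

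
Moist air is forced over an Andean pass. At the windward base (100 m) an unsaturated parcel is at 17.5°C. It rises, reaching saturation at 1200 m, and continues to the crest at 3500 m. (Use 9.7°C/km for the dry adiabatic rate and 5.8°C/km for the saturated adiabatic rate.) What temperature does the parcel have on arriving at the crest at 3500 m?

From 100 m to 1200 m (dry): cools by 9.7 × 1.1 = 10.67°C, giving 6.83°C.
From 1200 m to 3500 m (saturated): cools by 5.8 × 2.3 = 13.34°C, giving -6.51°C.

-6.51°C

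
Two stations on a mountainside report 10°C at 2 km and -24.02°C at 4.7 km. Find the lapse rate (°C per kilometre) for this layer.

12.6°C/km

Γ = −ΔT/Δz = (10 − (-24.02)) / (4700 − 2000) m
  = 34.02°C / 2.7 km = 12.6°C/km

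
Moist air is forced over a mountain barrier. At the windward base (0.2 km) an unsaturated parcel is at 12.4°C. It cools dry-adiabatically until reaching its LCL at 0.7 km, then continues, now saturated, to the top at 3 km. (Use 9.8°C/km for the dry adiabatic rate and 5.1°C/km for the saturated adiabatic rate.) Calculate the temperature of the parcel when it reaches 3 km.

200–700 m, dry: Δz = 0.5 km ⇒ ΔT = -4.9°C; T = 7.5°C
700–3000 m, saturated: Δz = 2.3 km ⇒ ΔT = -11.73°C; T = -4.23°C

-4.23°C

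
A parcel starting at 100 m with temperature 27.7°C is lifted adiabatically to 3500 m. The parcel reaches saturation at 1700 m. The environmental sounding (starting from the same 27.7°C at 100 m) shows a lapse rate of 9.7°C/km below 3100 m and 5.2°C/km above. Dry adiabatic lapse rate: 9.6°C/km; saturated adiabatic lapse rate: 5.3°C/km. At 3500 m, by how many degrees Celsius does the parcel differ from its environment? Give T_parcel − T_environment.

Parcel:
  100–1700 m, dry: Δz = 1.6 km ⇒ ΔT = -15.36°C; T = 12.34°C
  1700–3500 m, saturated: Δz = 1.8 km ⇒ ΔT = -9.54°C; T = 2.8°C
Environment:
  100–3100 m, environment, lower layer: Δz = 3 km ⇒ ΔT = -29.1°C; T = -1.4°C
  3100–3500 m, environment, upper layer: Δz = 0.4 km ⇒ ΔT = -2.08°C; T = -3.48°C
T_parcel − T_env = 2.8 − (-3.48) = +6.28°C

+6.28°C (parcel warmer than environment)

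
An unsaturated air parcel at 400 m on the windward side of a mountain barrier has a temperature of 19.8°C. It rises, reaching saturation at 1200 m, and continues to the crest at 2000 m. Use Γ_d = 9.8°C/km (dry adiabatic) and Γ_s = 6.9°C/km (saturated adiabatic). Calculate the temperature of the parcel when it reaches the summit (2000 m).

6.44°C

400 → 1200 m (dry, 9.8°C/km): ΔT = -9.8 × 0.8 = -7.84°C → T = 11.96°C
1200 → 2000 m (saturated, 6.9°C/km): ΔT = -6.9 × 0.8 = -5.52°C → T = 6.44°C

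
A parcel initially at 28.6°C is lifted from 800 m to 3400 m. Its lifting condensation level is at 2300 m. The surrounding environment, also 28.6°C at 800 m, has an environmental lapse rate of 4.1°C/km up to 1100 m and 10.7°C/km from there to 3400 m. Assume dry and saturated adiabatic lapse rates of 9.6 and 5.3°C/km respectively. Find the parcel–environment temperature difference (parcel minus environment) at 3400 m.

+5.61°C (parcel warmer than environment)

Parcel:
  800 → 2300 m (dry, 9.6°C/km): ΔT = -9.6 × 1.5 = -14.4°C → T = 14.2°C
  2300 → 3400 m (saturated, 5.3°C/km): ΔT = -5.3 × 1.1 = -5.83°C → T = 8.37°C
Environment:
  800 → 1100 m (environment, lower layer, 4.1°C/km): ΔT = -4.1 × 0.3 = -1.23°C → T = 27.37°C
  1100 → 3400 m (environment, upper layer, 10.7°C/km): ΔT = -10.7 × 2.3 = -24.61°C → T = 2.76°C
T_parcel − T_env = 8.37 − 2.76 = +5.61°C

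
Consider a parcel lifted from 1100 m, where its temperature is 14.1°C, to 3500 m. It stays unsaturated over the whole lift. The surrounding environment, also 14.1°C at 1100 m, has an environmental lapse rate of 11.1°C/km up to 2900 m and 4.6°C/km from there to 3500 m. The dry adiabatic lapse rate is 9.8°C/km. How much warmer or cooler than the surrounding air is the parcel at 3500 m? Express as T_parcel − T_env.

-0.78°C (parcel cooler than environment)

Parcel:
  1100–3500 m, dry: Δz = 2.4 km ⇒ ΔT = -23.52°C; T = -9.42°C
Environment:
  1100–2900 m, environment, lower layer: Δz = 1.8 km ⇒ ΔT = -19.98°C; T = -5.88°C
  2900–3500 m, environment, upper layer: Δz = 0.6 km ⇒ ΔT = -2.76°C; T = -8.64°C
T_parcel − T_env = -9.42 − (-8.64) = -0.78°C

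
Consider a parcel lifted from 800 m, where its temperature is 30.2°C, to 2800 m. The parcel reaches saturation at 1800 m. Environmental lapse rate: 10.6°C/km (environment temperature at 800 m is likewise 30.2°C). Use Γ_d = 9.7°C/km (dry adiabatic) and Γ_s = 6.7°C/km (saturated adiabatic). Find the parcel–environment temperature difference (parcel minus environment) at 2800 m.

Parcel:
  From 800 m to 1800 m (dry): cools by 9.7 × 1 = 9.7°C, giving 20.5°C.
  From 1800 m to 2800 m (saturated): cools by 6.7 × 1 = 6.7°C, giving 13.8°C.
Environment:
  From 800 m to 2800 m (environment): cools by 10.6 × 2 = 21.2°C, giving 9°C.
T_parcel − T_env = 13.8 − 9 = +4.8°C

+4.8°C (parcel warmer than environment)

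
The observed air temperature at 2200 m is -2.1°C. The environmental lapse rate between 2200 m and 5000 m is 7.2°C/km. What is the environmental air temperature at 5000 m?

From 2200 m to 5000 m (environmental): cools by 7.2 × 2.8 = 20.16°C, giving -22.26°C.

-22.26°C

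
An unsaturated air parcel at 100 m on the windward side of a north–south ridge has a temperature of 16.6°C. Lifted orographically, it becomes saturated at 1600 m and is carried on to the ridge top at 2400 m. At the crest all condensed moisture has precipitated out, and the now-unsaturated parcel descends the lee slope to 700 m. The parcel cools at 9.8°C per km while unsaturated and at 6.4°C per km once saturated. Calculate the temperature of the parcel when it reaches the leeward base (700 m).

13.44°C

100–1600 m, dry: Δz = 1.5 km ⇒ ΔT = -14.7°C; T = 1.9°C
1600–2400 m, saturated: Δz = 0.8 km ⇒ ΔT = -5.12°C; T = -3.22°C
2400–700 m, dry descent: Δz = 1.7 km ⇒ ΔT = +16.66°C; T = 13.44°C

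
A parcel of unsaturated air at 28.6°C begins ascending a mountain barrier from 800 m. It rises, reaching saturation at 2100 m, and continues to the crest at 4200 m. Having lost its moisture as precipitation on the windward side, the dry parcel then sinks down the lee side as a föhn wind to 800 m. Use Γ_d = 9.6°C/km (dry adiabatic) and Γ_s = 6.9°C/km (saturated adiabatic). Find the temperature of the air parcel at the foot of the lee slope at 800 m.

34.27°C

From 800 m to 2100 m (dry): cools by 9.6 × 1.3 = 12.48°C, giving 16.12°C.
From 2100 m to 4200 m (saturated): cools by 6.9 × 2.1 = 14.49°C, giving 1.63°C.
From 4200 m to 800 m (dry descent): warms by 9.6 × 3.4 = 32.64°C, giving 34.27°C.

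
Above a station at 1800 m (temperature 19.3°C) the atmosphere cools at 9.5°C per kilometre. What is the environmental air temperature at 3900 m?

From 1800 m to 3900 m (environmental): cools by 9.5 × 2.1 = 19.95°C, giving -0.65°C.

-0.65°C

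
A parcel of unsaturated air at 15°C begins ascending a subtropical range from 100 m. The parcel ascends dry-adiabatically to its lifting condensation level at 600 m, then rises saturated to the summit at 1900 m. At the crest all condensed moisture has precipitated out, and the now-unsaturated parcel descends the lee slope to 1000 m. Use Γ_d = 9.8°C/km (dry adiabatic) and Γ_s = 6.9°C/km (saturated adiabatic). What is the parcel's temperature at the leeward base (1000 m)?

9.95°C

From 100 m to 600 m (dry): cools by 9.8 × 0.5 = 4.9°C, giving 10.1°C.
From 600 m to 1900 m (saturated): cools by 6.9 × 1.3 = 8.97°C, giving 1.13°C.
From 1900 m to 1000 m (dry descent): warms by 9.8 × 0.9 = 8.82°C, giving 9.95°C.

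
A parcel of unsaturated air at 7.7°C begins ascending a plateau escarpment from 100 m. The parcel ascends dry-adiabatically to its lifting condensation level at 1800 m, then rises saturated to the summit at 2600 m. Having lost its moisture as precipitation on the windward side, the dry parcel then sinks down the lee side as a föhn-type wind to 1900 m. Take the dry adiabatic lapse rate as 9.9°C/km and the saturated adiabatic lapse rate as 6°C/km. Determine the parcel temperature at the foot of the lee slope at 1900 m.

100–1800 m, dry: Δz = 1.7 km ⇒ ΔT = -16.83°C; T = -9.13°C
1800–2600 m, saturated: Δz = 0.8 km ⇒ ΔT = -4.8°C; T = -13.93°C
2600–1900 m, dry descent: Δz = 0.7 km ⇒ ΔT = +6.93°C; T = -7°C

-7°C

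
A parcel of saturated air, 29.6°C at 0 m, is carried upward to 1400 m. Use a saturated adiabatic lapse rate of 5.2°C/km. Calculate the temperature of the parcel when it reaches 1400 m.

22.32°C

0–1400 m, saturated adiabatic: Δz = 1.4 km ⇒ ΔT = -7.28°C; T = 22.32°C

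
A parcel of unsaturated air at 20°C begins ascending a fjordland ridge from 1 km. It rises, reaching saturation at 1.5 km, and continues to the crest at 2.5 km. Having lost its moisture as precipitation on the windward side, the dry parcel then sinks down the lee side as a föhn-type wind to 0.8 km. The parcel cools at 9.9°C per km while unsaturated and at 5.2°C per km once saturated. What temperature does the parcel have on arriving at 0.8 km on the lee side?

From 1000 m to 1500 m (dry): cools by 9.9 × 0.5 = 4.95°C, giving 15.05°C.
From 1500 m to 2500 m (saturated): cools by 5.2 × 1 = 5.2°C, giving 9.85°C.
From 2500 m to 800 m (dry descent): warms by 9.9 × 1.7 = 16.83°C, giving 26.68°C.

26.68°C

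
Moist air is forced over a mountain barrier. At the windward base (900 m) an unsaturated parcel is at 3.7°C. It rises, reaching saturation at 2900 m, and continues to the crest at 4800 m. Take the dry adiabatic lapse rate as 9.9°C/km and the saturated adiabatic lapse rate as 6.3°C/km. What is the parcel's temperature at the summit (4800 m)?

900 → 2900 m (dry, 9.9°C/km): ΔT = -9.9 × 2 = -19.8°C → T = -16.1°C
2900 → 4800 m (saturated, 6.3°C/km): ΔT = -6.3 × 1.9 = -11.97°C → T = -28.07°C

-28.07°C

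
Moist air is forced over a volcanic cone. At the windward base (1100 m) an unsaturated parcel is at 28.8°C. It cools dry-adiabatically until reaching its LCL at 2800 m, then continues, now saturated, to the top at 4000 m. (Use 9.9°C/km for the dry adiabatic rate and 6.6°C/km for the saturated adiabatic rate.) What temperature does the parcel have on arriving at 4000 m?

Dry to 2800 m: -9.9 × 1.7 km = -16.83°C, so T = 11.97°C.
Saturated to 4000 m: -6.6 × 1.2 km = -7.92°C, so T = 4.05°C.

4.05°C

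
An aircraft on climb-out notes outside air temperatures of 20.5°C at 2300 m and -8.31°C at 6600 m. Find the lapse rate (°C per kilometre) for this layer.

6.7°C/km

Γ = −ΔT/Δz = (20.5 − (-8.31)) / (6600 − 2300) m
  = 28.81°C / 4.3 km = 6.7°C/km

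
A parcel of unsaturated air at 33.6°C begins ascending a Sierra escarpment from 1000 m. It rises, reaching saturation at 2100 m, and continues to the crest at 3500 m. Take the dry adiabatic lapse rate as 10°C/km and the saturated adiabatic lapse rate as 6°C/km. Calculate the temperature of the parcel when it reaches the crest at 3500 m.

14.2°C

1000 → 2100 m (dry, 10°C/km): ΔT = -10 × 1.1 = -11°C → T = 22.6°C
2100 → 3500 m (saturated, 6°C/km): ΔT = -6 × 1.4 = -8.4°C → T = 14.2°C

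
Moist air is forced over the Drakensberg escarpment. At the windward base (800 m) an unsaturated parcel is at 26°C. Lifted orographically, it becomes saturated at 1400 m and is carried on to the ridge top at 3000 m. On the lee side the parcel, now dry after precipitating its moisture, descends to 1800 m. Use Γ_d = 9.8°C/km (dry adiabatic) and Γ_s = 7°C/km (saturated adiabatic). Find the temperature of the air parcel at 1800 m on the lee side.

20.68°C

Dry to 1400 m: -9.8 × 0.6 km = -5.88°C, so T = 20.12°C.
Saturated to 3000 m: -7 × 1.6 km = -11.2°C, so T = 8.92°C.
Dry descent to 1800 m: +9.8 × 1.2 km = +11.76°C, so T = 20.68°C.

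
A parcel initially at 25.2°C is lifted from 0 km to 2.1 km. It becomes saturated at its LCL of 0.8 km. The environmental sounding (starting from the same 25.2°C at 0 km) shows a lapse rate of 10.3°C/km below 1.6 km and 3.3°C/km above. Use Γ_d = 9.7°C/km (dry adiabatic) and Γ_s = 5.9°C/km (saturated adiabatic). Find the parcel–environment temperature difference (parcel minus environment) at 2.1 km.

+2.7°C (parcel warmer than environment)

Parcel:
  From 0 m to 800 m (dry): cools by 9.7 × 0.8 = 7.76°C, giving 17.44°C.
  From 800 m to 2100 m (saturated): cools by 5.9 × 1.3 = 7.67°C, giving 9.77°C.
Environment:
  From 0 m to 1600 m (environment, lower layer): cools by 10.3 × 1.6 = 16.48°C, giving 8.72°C.
  From 1600 m to 2100 m (environment, upper layer): cools by 3.3 × 0.5 = 1.65°C, giving 7.07°C.
T_parcel − T_env = 9.77 − 7.07 = +2.7°C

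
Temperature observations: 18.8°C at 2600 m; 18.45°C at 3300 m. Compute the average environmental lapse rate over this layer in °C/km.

0.5°C/km

Γ = −ΔT/Δz = (18.8 − 18.45) / (3300 − 2600) m
  = 0.35°C / 0.7 km = 0.5°C/km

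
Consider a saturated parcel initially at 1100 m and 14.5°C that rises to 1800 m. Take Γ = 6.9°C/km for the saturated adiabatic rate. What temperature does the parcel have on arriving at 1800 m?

From 1100 m to 1800 m (saturated adiabatic): cools by 6.9 × 0.7 = 4.83°C, giving 9.67°C.

9.67°C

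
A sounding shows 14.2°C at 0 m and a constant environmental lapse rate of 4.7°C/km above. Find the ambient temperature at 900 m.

0–900 m, environmental: Δz = 0.9 km ⇒ ΔT = -4.23°C; T = 9.97°C

9.97°C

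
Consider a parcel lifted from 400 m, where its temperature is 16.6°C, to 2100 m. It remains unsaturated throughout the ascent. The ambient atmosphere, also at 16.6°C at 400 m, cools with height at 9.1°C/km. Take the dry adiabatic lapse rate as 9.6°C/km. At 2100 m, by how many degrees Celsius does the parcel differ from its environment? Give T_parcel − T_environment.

-0.85°C (parcel cooler than environment)

Parcel:
  Dry to 2100 m: -9.6 × 1.7 km = -16.32°C, so T = 0.28°C.
Environment:
  Environment to 2100 m: -9.1 × 1.7 km = -15.47°C, so T = 1.13°C.
T_parcel − T_env = 0.28 − 1.13 = -0.85°C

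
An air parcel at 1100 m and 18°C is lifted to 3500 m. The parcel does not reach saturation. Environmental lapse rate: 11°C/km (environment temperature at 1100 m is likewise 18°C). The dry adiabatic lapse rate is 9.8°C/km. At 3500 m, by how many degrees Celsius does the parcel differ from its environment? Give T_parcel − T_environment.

+2.88°C (parcel warmer than environment)

Parcel:
  From 1100 m to 3500 m (dry): cools by 9.8 × 2.4 = 23.52°C, giving -5.52°C.
Environment:
  From 1100 m to 3500 m (environment): cools by 11 × 2.4 = 26.4°C, giving -8.4°C.
T_parcel − T_env = -5.52 − (-8.4) = +2.88°C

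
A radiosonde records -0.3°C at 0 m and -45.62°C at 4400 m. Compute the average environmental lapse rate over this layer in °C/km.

Γ = −ΔT/Δz = (-0.3 − (-45.62)) / (4400 − 0) m
  = 45.32°C / 4.4 km = 10.3°C/km

10.3°C/km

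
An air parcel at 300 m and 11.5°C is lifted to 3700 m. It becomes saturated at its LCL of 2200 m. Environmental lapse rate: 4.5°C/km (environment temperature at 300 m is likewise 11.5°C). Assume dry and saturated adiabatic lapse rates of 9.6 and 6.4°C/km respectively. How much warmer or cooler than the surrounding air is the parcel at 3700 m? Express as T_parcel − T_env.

Parcel:
  300 → 2200 m (dry, 9.6°C/km): ΔT = -9.6 × 1.9 = -18.24°C → T = -6.74°C
  2200 → 3700 m (saturated, 6.4°C/km): ΔT = -6.4 × 1.5 = -9.6°C → T = -16.34°C
Environment:
  300 → 3700 m (environment, 4.5°C/km): ΔT = -4.5 × 3.4 = -15.3°C → T = -3.8°C
T_parcel − T_env = -16.34 − (-3.8) = -12.54°C

-12.54°C (parcel cooler than environment)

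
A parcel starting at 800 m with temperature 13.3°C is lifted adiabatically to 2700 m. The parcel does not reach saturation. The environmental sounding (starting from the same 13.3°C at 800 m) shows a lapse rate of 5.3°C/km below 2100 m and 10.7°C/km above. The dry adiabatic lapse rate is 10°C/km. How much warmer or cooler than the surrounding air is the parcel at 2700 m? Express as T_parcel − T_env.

-5.69°C (parcel cooler than environment)

Parcel:
  800 → 2700 m (dry, 10°C/km): ΔT = -10 × 1.9 = -19°C → T = -5.7°C
Environment:
  800 → 2100 m (environment, lower layer, 5.3°C/km): ΔT = -5.3 × 1.3 = -6.89°C → T = 6.41°C
  2100 → 2700 m (environment, upper layer, 10.7°C/km): ΔT = -10.7 × 0.6 = -6.42°C → T = -0.01°C
T_parcel − T_env = -5.7 − (-0.01) = -5.69°C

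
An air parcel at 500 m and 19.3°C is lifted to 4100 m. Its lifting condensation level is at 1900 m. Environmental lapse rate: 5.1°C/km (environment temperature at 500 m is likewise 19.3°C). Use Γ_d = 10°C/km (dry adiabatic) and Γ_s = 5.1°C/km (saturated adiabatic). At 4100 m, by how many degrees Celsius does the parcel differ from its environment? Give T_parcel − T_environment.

Parcel:
  Dry to 1900 m: -10 × 1.4 km = -14°C, so T = 5.3°C.
  Saturated to 4100 m: -5.1 × 2.2 km = -11.22°C, so T = -5.92°C.
Environment:
  Environment to 4100 m: -5.1 × 3.6 km = -18.36°C, so T = 0.94°C.
T_parcel − T_env = -5.92 − 0.94 = -6.86°C

-6.86°C (parcel cooler than environment)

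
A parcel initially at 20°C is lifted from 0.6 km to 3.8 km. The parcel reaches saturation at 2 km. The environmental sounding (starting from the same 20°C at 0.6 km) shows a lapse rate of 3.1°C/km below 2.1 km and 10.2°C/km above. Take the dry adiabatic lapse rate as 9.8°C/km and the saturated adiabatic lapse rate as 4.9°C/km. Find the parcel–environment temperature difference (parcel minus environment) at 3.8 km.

-0.55°C (parcel cooler than environment)

Parcel:
  Dry to 2000 m: -9.8 × 1.4 km = -13.72°C, so T = 6.28°C.
  Saturated to 3800 m: -4.9 × 1.8 km = -8.82°C, so T = -2.54°C.
Environment:
  Environment, lower layer to 2100 m: -3.1 × 1.5 km = -4.65°C, so T = 15.35°C.
  Environment, upper layer to 3800 m: -10.2 × 1.7 km = -17.34°C, so T = -1.99°C.
T_parcel − T_env = -2.54 − (-1.99) = -0.55°C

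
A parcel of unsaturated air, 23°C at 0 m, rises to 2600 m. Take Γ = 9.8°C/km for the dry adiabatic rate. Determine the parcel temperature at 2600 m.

-2.48°C

0 → 2600 m (dry adiabatic, 9.8°C/km): ΔT = -9.8 × 2.6 = -25.48°C → T = -2.48°C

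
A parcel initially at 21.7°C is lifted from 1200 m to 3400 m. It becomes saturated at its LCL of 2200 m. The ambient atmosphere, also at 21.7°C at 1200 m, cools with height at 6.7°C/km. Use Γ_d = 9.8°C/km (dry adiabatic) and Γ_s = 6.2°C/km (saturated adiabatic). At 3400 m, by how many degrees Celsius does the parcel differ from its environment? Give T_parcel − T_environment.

Parcel:
  1200 → 2200 m (dry, 9.8°C/km): ΔT = -9.8 × 1 = -9.8°C → T = 11.9°C
  2200 → 3400 m (saturated, 6.2°C/km): ΔT = -6.2 × 1.2 = -7.44°C → T = 4.46°C
Environment:
  1200 → 3400 m (environment, 6.7°C/km): ΔT = -6.7 × 2.2 = -14.74°C → T = 6.96°C
T_parcel − T_env = 4.46 − 6.96 = -2.5°C

-2.5°C (parcel cooler than environment)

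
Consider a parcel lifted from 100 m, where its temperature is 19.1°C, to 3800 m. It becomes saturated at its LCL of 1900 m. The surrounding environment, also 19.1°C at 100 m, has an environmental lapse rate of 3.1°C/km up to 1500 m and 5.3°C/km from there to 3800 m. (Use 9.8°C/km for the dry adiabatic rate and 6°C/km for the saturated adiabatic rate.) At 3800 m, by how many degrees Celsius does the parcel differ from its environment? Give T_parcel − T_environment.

-12.51°C (parcel cooler than environment)

Parcel:
  Dry to 1900 m: -9.8 × 1.8 km = -17.64°C, so T = 1.46°C.
  Saturated to 3800 m: -6 × 1.9 km = -11.4°C, so T = -9.94°C.
Environment:
  Environment, lower layer to 1500 m: -3.1 × 1.4 km = -4.34°C, so T = 14.76°C.
  Environment, upper layer to 3800 m: -5.3 × 2.3 km = -12.19°C, so T = 2.57°C.
T_parcel − T_env = -9.94 − 2.57 = -12.51°C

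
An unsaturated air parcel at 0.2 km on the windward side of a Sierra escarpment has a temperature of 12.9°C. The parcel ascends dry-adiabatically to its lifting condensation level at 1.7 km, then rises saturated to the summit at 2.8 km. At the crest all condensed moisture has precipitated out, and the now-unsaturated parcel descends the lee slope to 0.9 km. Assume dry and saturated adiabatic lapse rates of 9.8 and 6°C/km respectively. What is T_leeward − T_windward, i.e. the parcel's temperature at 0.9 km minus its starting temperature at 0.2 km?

-2.68°C

200 → 1700 m (dry, 9.8°C/km): ΔT = -9.8 × 1.5 = -14.7°C → T = -1.8°C
1700 → 2800 m (saturated, 6°C/km): ΔT = -6 × 1.1 = -6.6°C → T = -8.4°C
2800 → 900 m (dry descent, 9.8°C/km): ΔT = +9.8 × 1.9 = +18.62°C → T = 10.22°C
Net change vs windward start: 10.22 − 12.9 = -2.68°C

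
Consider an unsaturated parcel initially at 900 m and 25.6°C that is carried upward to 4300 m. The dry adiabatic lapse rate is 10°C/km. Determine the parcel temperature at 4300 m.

Dry adiabatic to 4300 m: -10 × 3.4 km = -34°C, so T = -8.4°C.

-8.4°C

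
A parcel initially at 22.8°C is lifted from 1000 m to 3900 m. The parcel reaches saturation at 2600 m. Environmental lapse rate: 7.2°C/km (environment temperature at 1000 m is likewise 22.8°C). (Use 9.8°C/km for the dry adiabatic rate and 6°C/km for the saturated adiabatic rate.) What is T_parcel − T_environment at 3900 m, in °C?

Parcel:
  1000 → 2600 m (dry, 9.8°C/km): ΔT = -9.8 × 1.6 = -15.68°C → T = 7.12°C
  2600 → 3900 m (saturated, 6°C/km): ΔT = -6 × 1.3 = -7.8°C → T = -0.68°C
Environment:
  1000 → 3900 m (environment, 7.2°C/km): ΔT = -7.2 × 2.9 = -20.88°C → T = 1.92°C
T_parcel − T_env = -0.68 − 1.92 = -2.6°C

-2.6°C (parcel cooler than environment)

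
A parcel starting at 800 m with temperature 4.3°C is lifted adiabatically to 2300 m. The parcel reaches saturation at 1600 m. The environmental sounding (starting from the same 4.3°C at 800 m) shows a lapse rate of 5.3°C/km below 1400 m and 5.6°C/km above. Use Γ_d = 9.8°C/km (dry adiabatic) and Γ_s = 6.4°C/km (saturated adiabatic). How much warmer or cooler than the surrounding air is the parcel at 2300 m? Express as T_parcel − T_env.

-4.1°C (parcel cooler than environment)

Parcel:
  Dry to 1600 m: -9.8 × 0.8 km = -7.84°C, so T = -3.54°C.
  Saturated to 2300 m: -6.4 × 0.7 km = -4.48°C, so T = -8.02°C.
Environment:
  Environment, lower layer to 1400 m: -5.3 × 0.6 km = -3.18°C, so T = 1.12°C.
  Environment, upper layer to 2300 m: -5.6 × 0.9 km = -5.04°C, so T = -3.92°C.
T_parcel − T_env = -8.02 − (-3.92) = -4.1°C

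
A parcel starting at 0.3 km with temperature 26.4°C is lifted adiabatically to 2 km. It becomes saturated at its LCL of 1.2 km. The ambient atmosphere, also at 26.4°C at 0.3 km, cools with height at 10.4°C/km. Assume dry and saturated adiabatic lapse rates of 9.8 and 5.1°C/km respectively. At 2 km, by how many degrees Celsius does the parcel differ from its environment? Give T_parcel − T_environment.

Parcel:
  300 → 1200 m (dry, 9.8°C/km): ΔT = -9.8 × 0.9 = -8.82°C → T = 17.58°C
  1200 → 2000 m (saturated, 5.1°C/km): ΔT = -5.1 × 0.8 = -4.08°C → T = 13.5°C
Environment:
  300 → 2000 m (environment, 10.4°C/km): ΔT = -10.4 × 1.7 = -17.68°C → T = 8.72°C
T_parcel − T_env = 13.5 − 8.72 = +4.78°C

+4.78°C (parcel warmer than environment)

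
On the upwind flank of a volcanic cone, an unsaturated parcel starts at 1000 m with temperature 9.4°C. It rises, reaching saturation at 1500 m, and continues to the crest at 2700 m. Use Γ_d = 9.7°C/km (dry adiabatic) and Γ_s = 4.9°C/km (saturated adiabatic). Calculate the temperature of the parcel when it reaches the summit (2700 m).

1000 → 1500 m (dry, 9.7°C/km): ΔT = -9.7 × 0.5 = -4.85°C → T = 4.55°C
1500 → 2700 m (saturated, 4.9°C/km): ΔT = -4.9 × 1.2 = -5.88°C → T = -1.33°C

-1.33°C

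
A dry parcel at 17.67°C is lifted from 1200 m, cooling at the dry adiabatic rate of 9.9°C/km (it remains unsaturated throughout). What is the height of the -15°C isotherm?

Height above start = (17.67 − (-15)) / 9.9 = 3.3 km
Altitude = 1200 m + 3300 m = 4500 m

4500 m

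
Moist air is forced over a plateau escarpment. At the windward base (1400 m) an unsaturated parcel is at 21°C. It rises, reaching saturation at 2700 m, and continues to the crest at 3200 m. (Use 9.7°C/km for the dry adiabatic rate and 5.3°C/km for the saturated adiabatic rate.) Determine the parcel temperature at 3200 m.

From 1400 m to 2700 m (dry): cools by 9.7 × 1.3 = 12.61°C, giving 8.39°C.
From 2700 m to 3200 m (saturated): cools by 5.3 × 0.5 = 2.65°C, giving 5.74°C.

5.74°C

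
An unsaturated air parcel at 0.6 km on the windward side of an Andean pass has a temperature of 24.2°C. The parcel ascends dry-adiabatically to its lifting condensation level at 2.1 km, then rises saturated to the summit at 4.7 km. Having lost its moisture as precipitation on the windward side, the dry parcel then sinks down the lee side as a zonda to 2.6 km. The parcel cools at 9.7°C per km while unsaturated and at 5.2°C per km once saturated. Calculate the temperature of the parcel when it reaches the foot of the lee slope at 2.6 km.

16.5°C

600–2100 m, dry: Δz = 1.5 km ⇒ ΔT = -14.55°C; T = 9.65°C
2100–4700 m, saturated: Δz = 2.6 km ⇒ ΔT = -13.52°C; T = -3.87°C
4700–2600 m, dry descent: Δz = 2.1 km ⇒ ΔT = +20.37°C; T = 16.5°C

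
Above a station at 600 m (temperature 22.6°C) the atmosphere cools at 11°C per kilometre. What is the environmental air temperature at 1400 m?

600 → 1400 m (environmental, 11°C/km): ΔT = -11 × 0.8 = -8.8°C → T = 13.8°C

13.8°C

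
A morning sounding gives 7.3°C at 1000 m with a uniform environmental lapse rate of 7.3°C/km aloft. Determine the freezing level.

2000 m

Height above start = (7.3 − 0) / 7.3 = 1 km
Altitude = 1000 m + 1000 m = 2000 m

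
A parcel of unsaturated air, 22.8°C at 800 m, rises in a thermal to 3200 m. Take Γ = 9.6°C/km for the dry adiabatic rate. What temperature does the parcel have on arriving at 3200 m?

Dry adiabatic to 3200 m: -9.6 × 2.4 km = -23.04°C, so T = -0.24°C.

-0.24°C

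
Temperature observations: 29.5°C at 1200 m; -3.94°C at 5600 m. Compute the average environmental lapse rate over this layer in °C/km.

Γ = −ΔT/Δz = (29.5 − (-3.94)) / (5600 − 1200) m
  = 33.44°C / 4.4 km = 7.6°C/km

7.6°C/km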